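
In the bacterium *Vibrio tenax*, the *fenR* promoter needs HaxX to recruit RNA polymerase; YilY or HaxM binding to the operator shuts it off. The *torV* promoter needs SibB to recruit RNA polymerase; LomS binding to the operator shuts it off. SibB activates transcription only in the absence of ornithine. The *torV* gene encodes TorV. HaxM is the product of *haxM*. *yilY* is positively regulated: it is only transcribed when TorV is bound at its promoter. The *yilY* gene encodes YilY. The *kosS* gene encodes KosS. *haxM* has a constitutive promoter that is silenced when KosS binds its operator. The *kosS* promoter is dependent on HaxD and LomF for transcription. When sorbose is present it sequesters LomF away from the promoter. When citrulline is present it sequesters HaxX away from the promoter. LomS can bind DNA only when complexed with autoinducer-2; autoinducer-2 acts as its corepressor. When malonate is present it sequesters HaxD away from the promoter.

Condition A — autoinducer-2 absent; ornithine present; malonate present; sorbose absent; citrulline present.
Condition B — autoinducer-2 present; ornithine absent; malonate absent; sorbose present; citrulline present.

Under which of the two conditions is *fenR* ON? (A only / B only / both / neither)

neither

Condition A:
Autoinducer-2 is absent, so LomS is inactive.
Ornithine is present, so SibB is inactive.
Required activator SibB is absent, so *torV* is not transcribed.
So TorV is not produced.
Required activator TorV is absent, so *yilY* is not transcribed.
So YilY is not produced.
Malonate is present, so HaxD is inactive.
Sorbose is absent, so LomF is active.
Required activator HaxD is absent, so *kosS* is not transcribed.
So KosS is not produced.
With no repressor bound, *haxM* is transcribed.
So HaxM is produced and active.
Citrulline is present, so HaxX is inactive.
With repressor HaxM bound, *fenR* is not transcribed.
→ *fenR* is OFF in A.
Condition B:
Autoinducer-2 is present, so LomS is active.
Ornithine is absent, so SibB is active.
With repressor LomS bound, *torV* is not transcribed.
So TorV is not produced.
Required activator TorV is absent, so *yilY* is not transcribed.
So YilY is not produced.
Malonate is absent, so HaxD is active.
Sorbose is present, so LomF is inactive.
Required activator LomF is absent, so *kosS* is not transcribed.
So KosS is not produced.
With no repressor bound, *haxM* is transcribed.
So HaxM is produced and active.
Citrulline is present, so HaxX is inactive.
With repressor HaxM bound, *fenR* is not transcribed.
→ *fenR* is OFF in B.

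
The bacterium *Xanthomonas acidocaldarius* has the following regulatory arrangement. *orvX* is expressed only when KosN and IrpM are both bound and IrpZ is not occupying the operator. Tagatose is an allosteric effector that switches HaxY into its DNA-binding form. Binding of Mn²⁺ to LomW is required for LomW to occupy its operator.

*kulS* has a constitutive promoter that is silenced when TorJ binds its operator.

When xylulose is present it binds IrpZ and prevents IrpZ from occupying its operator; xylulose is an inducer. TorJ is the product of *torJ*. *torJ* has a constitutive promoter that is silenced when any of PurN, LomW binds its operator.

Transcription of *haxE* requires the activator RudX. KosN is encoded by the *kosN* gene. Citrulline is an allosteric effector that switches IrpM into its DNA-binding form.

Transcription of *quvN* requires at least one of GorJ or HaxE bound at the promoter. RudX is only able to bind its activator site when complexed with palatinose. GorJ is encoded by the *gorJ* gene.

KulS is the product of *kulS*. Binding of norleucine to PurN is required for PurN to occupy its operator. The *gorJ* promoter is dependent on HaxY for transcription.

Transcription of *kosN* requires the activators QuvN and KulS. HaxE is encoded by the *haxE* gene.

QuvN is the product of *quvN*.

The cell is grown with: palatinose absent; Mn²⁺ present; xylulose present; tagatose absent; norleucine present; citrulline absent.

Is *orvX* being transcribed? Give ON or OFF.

Xylulose is present, so IrpZ is inactive.
Tagatose is absent, so HaxY is inactive.
Required activator HaxY is absent, so *gorJ* is not transcribed.
So GorJ is not produced.
Palatinose is absent, so RudX is inactive.
Required activator RudX is absent, so *haxE* is not transcribed.
So HaxE is not produced.
No activator is available at the *quvN* promoter, so *quvN* is not transcribed.
So QuvN is not produced.
Norleucine is present, so PurN is active.
Mn²⁺ is present, so LomW is active.
With repressor PurN bound, *torJ* is not transcribed.
So TorJ is not produced.
With no repressor bound, *kulS* is transcribed.
So KulS is produced and active.
Required activator QuvN is absent, so *kosN* is not transcribed.
So KosN is not produced.
Citrulline is absent, so IrpM is inactive.
Required activator KosN is absent, so *orvX* is not transcribed.

OFF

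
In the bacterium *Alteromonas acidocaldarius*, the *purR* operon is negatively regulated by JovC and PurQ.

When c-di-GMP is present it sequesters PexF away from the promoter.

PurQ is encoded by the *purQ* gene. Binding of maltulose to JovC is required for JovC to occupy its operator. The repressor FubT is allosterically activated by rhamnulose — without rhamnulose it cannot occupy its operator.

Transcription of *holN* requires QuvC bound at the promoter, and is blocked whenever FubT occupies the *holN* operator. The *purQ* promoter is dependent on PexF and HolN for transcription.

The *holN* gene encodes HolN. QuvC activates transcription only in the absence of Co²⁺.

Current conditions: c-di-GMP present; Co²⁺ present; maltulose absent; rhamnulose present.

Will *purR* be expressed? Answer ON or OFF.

ON

Maltulose is absent, so JovC is inactive.
c-di-GMP is present, so PexF is inactive.
Rhamnulose is present, so FubT is active.
Co²⁺ is present, so QuvC is inactive.
With repressor FubT bound, *holN* is not transcribed.
So HolN is not produced.
Required activator PexF is absent, so *purQ* is not transcribed.
So PurQ is not produced.
With no repressor bound, *purR* is transcribed.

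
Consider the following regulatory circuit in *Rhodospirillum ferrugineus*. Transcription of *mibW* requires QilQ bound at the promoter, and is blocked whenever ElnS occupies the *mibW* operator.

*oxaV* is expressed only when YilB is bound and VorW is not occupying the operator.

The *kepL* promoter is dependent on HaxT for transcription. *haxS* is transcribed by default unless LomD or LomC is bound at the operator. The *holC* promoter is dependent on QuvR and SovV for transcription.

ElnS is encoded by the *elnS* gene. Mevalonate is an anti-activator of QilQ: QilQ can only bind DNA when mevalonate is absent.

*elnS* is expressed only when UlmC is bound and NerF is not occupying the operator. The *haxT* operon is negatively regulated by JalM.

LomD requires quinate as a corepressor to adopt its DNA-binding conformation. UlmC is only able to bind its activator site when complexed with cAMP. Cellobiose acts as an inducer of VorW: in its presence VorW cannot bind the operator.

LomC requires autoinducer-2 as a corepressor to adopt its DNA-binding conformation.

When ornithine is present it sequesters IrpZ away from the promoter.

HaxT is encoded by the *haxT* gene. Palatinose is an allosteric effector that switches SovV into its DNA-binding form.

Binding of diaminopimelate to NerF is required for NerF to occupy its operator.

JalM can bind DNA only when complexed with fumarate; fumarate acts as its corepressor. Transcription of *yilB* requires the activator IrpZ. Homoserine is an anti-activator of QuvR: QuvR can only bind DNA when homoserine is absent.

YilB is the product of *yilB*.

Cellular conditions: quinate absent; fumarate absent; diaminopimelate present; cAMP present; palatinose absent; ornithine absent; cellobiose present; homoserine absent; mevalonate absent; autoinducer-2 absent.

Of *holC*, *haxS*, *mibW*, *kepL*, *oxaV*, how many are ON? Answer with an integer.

Homoserine is absent, so QuvR is active.
Palatinose is absent, so SovV is inactive.
Required activator SovV is absent, so *holC* is not transcribed.
→ *holC* is OFF.
Quinate is absent, so LomD is inactive.
Autoinducer-2 is absent, so LomC is inactive.
With no repressor bound, *haxS* is transcribed.
→ *haxS* is ON.
Diaminopimelate is present, so NerF is active.
cAMP is present, so UlmC is active.
With repressor NerF bound, *elnS* is not transcribed.
So ElnS is not produced.
Mevalonate is absent, so QilQ is active.
No repressor is bound and QilQ is active, so *mibW* is transcribed.
→ *mibW* is ON.
Fumarate is absent, so JalM is inactive.
With no repressor bound, *haxT* is transcribed.
So HaxT is produced and active.
No repressor is bound and HaxT is active, so *kepL* is transcribed.
→ *kepL* is ON.
Ornithine is absent, so IrpZ is active.
No repressor is bound and IrpZ is active, so *yilB* is transcribed.
So YilB is produced and active.
Cellobiose is present, so VorW is inactive.
No repressor is bound and YilB is active, so *oxaV* is transcribed.
→ *oxaV* is ON.
4 of the 5 genes are transcribed.

4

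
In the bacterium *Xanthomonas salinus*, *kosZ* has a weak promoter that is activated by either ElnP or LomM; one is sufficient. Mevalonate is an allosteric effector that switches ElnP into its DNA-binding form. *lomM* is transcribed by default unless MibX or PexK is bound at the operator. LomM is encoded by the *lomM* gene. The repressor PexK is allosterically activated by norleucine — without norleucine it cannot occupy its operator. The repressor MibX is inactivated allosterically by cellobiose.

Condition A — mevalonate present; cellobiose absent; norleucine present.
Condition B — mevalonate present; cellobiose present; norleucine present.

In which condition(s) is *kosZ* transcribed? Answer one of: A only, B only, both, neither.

Condition A:
Mevalonate is present, so ElnP is active.
Cellobiose is absent, so MibX is active.
Norleucine is present, so PexK is active.
With repressor MibX bound, *lomM* is not transcribed.
So LomM is not produced.
Activator ElnP is present, so *kosZ* is transcribed.
→ *kosZ* is ON in A.
Condition B:
Mevalonate is present, so ElnP is active.
Cellobiose is present, so MibX is inactive.
Norleucine is present, so PexK is active.
With repressor PexK bound, *lomM* is not transcribed.
So LomM is not produced.
Activator ElnP is present, so *kosZ* is transcribed.
→ *kosZ* is ON in B.

both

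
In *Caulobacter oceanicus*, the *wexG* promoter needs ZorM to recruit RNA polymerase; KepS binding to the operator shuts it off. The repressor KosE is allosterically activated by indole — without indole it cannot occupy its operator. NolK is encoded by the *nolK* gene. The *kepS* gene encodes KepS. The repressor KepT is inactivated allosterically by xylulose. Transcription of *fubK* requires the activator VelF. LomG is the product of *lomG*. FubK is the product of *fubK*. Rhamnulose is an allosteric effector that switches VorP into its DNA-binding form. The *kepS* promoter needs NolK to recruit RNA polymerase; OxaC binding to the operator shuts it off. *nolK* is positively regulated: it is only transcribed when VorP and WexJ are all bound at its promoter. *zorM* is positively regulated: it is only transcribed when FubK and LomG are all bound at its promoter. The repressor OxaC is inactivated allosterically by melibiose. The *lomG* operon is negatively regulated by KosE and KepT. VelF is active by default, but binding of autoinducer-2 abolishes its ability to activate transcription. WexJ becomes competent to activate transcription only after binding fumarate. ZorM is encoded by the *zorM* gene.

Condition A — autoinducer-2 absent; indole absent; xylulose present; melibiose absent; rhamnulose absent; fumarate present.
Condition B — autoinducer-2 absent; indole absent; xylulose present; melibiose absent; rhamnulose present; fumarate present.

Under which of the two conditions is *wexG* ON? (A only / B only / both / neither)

Condition A:
Autoinducer-2 is absent, so VelF is active.
No repressor is bound and VelF is active, so *fubK* is transcribed.
So FubK is produced and active.
Indole is absent, so KosE is inactive.
Xylulose is present, so KepT is inactive.
With no repressor bound, *lomG* is transcribed.
So LomG is produced and active.
No repressor is bound and FubK and LomG are active, so *zorM* is transcribed.
So ZorM is produced and active.
Melibiose is absent, so OxaC is active.
Rhamnulose is absent, so VorP is inactive.
Fumarate is present, so WexJ is active.
Required activator VorP is absent, so *nolK* is not transcribed.
So NolK is not produced.
With repressor OxaC bound, *kepS* is not transcribed.
So KepS is not produced.
No repressor is bound and ZorM is active, so *wexG* is transcribed.
→ *wexG* is ON in A.
Condition B:
Autoinducer-2 is absent, so VelF is active.
No repressor is bound and VelF is active, so *fubK* is transcribed.
So FubK is produced and active.
Indole is absent, so KosE is inactive.
Xylulose is present, so KepT is inactive.
With no repressor bound, *lomG* is transcribed.
So LomG is produced and active.
No repressor is bound and FubK and LomG are active, so *zorM* is transcribed.
So ZorM is produced and active.
Melibiose is absent, so OxaC is active.
Rhamnulose is present, so VorP is active.
Fumarate is present, so WexJ is active.
No repressor is bound and VorP and WexJ are active, so *nolK* is transcribed.
So NolK is produced and active.
With repressor OxaC bound, *kepS* is not transcribed.
So KepS is not produced.
No repressor is bound and ZorM is active, so *wexG* is transcribed.
→ *wexG* is ON in B.

both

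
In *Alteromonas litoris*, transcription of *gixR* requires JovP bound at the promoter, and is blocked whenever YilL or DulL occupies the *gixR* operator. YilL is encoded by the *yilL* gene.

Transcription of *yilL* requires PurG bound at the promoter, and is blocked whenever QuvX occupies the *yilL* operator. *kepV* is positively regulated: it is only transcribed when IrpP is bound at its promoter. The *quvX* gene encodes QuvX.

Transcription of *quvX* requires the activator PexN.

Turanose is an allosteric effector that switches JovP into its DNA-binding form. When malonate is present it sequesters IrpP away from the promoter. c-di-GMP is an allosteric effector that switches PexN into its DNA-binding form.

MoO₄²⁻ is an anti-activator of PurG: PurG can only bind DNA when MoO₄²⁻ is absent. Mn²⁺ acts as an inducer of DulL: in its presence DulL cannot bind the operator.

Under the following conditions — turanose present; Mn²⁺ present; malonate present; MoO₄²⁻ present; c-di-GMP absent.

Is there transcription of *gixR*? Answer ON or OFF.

Turanose is present, so JovP is active.
c-di-GMP is absent, so PexN is inactive.
Required activator PexN is absent, so *quvX* is not transcribed.
So QuvX is not produced.
MoO₄²⁻ is present, so PurG is inactive.
Required activator PurG is absent, so *yilL* is not transcribed.
So YilL is not produced.
Mn²⁺ is present, so DulL is inactive.
No repressor is bound and JovP is active, so *gixR* is transcribed.

ON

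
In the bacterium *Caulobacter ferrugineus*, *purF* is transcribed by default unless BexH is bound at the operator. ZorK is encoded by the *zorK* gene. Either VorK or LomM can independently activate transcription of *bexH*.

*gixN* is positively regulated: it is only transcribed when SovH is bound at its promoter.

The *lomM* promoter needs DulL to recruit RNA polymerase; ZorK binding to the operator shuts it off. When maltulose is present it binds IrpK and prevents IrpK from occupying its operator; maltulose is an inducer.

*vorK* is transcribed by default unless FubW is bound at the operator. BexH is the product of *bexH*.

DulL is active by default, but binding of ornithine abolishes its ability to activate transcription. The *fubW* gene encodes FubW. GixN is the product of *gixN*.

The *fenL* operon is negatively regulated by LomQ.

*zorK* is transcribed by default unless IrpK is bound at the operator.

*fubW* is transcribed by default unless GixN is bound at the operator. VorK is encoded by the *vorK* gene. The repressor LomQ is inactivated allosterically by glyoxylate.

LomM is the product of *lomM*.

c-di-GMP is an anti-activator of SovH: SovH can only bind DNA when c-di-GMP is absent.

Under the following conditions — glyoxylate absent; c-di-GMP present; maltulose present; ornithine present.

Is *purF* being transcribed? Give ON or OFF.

ON

c-di-GMP is present, so SovH is inactive.
Required activator SovH is absent, so *gixN* is not transcribed.
So GixN is not produced.
With no repressor bound, *fubW* is transcribed.
So FubW is produced and active.
With repressor FubW bound, *vorK* is not transcribed.
So VorK is not produced.
Ornithine is present, so DulL is inactive.
Maltulose is present, so IrpK is inactive.
With no repressor bound, *zorK* is transcribed.
So ZorK is produced and active.
With repressor ZorK bound, *lomM* is not transcribed.
So LomM is not produced.
No activator is available at the *bexH* promoter, so *bexH* is not transcribed.
So BexH is not produced.
With no repressor bound, *purF* is transcribed.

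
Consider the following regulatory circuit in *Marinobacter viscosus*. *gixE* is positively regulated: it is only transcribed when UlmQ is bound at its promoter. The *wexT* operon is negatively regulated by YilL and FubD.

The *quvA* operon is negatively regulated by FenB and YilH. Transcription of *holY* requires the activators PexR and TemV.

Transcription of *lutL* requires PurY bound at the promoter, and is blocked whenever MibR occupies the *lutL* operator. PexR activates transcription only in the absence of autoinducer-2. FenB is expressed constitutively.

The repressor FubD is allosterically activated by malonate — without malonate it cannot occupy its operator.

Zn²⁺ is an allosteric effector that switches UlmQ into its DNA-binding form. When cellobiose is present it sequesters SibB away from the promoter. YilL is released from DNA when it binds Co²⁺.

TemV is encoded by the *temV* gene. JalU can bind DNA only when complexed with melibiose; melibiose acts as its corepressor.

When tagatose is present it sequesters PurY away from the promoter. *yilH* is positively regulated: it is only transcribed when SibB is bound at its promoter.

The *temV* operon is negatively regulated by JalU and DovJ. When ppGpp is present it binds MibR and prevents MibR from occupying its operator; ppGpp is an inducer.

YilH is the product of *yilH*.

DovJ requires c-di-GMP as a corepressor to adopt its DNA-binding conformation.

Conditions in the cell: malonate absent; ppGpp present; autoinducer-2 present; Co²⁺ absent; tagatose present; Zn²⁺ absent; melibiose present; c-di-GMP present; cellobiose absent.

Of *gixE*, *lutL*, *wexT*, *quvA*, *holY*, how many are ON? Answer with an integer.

Zn²⁺ is absent, so UlmQ is inactive.
Required activator UlmQ is absent, so *gixE* is not transcribed.
→ *gixE* is OFF.
ppGpp is present, so MibR is inactive.
Tagatose is present, so PurY is inactive.
Required activator PurY is absent, so *lutL* is not transcribed.
→ *lutL* is OFF.
Co²⁺ is absent, so YilL is active.
Malonate is absent, so FubD is inactive.
With repressor YilL bound, *wexT* is not transcribed.
→ *wexT* is OFF.
FenB is produced constitutively and is active.
Cellobiose is absent, so SibB is active.
No repressor is bound and SibB is active, so *yilH* is transcribed.
So YilH is produced and active.
With repressor FenB bound, *quvA* is not transcribed.
→ *quvA* is OFF.
Autoinducer-2 is present, so PexR is inactive.
Melibiose is present, so JalU is active.
c-di-GMP is present, so DovJ is active.
With repressor JalU bound, *temV* is not transcribed.
So TemV is not produced.
Required activator PexR is absent, so *holY* is not transcribed.
→ *holY* is OFF.
0 of the 5 genes are transcribed.

0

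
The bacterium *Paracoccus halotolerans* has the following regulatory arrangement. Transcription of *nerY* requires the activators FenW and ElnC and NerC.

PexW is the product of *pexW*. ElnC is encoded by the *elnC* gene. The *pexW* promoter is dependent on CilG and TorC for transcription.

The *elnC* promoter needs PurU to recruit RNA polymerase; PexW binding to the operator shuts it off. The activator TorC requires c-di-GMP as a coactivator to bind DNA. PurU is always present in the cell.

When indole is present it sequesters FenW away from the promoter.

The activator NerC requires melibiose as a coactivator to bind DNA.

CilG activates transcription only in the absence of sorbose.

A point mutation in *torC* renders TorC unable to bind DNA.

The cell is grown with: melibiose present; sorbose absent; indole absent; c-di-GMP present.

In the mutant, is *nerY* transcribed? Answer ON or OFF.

Indole is absent, so FenW is active.
PurU is produced constitutively and is active.
Sorbose is absent, so CilG is active.
TorC is non-functional in this strain, so it has no effect.
Required activator TorC is absent, so *pexW* is not transcribed.
So PexW is not produced.
No repressor is bound and PurU is active, so *elnC* is transcribed.
So ElnC is produced and active.
Melibiose is present, so NerC is active.
No repressor is bound and FenW and ElnC and NerC are active, so *nerY* is transcribed.

ON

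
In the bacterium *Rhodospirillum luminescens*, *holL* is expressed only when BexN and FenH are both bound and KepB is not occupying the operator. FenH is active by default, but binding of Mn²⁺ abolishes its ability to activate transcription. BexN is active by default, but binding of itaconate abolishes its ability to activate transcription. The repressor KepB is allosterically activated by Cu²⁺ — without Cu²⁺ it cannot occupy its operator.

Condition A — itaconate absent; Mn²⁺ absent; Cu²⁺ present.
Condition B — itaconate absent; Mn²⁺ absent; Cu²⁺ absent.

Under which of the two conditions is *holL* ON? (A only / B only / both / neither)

B only

Condition A:
Itaconate is absent, so BexN is active.
Mn²⁺ is absent, so FenH is active.
Cu²⁺ is present, so KepB is active.
With repressor KepB bound, *holL* is not transcribed.
→ *holL* is OFF in A.
Condition B:
Itaconate is absent, so BexN is active.
Mn²⁺ is absent, so FenH is active.
Cu²⁺ is absent, so KepB is inactive.
No repressor is bound and BexN and FenH are active, so *holL* is transcribed.
→ *holL* is ON in B.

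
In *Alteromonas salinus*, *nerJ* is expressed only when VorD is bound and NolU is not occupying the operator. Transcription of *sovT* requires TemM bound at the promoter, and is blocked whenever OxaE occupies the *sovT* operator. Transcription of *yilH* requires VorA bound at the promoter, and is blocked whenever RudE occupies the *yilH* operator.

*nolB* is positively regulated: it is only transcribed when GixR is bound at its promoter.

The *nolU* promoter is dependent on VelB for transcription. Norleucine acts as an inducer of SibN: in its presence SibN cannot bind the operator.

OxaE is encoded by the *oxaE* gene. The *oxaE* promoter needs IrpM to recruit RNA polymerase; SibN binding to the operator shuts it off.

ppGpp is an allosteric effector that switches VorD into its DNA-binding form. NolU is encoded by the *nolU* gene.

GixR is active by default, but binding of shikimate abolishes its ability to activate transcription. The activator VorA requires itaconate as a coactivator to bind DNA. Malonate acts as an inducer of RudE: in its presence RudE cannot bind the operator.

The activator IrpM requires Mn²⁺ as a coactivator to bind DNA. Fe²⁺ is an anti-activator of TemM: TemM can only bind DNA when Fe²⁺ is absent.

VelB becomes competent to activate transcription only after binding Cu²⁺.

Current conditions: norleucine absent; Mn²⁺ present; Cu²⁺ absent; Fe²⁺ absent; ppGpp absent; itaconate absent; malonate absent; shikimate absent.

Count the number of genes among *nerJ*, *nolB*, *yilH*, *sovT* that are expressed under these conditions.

Cu²⁺ is absent, so VelB is inactive.
Required activator VelB is absent, so *nolU* is not transcribed.
So NolU is not produced.
ppGpp is absent, so VorD is inactive.
Required activator VorD is absent, so *nerJ* is not transcribed.
→ *nerJ* is OFF.
Shikimate is absent, so GixR is active.
No repressor is bound and GixR is active, so *nolB* is transcribed.
→ *nolB* is ON.
Malonate is absent, so RudE is active.
Itaconate is absent, so VorA is inactive.
With repressor RudE bound, *yilH* is not transcribed.
→ *yilH* is OFF.
Fe²⁺ is absent, so TemM is active.
Mn²⁺ is present, so IrpM is active.
Norleucine is absent, so SibN is active.
With repressor SibN bound, *oxaE* is not transcribed.
So OxaE is not produced.
No repressor is bound and TemM is active, so *sovT* is transcribed.
→ *sovT* is ON.
2 of the 4 genes are transcribed.

2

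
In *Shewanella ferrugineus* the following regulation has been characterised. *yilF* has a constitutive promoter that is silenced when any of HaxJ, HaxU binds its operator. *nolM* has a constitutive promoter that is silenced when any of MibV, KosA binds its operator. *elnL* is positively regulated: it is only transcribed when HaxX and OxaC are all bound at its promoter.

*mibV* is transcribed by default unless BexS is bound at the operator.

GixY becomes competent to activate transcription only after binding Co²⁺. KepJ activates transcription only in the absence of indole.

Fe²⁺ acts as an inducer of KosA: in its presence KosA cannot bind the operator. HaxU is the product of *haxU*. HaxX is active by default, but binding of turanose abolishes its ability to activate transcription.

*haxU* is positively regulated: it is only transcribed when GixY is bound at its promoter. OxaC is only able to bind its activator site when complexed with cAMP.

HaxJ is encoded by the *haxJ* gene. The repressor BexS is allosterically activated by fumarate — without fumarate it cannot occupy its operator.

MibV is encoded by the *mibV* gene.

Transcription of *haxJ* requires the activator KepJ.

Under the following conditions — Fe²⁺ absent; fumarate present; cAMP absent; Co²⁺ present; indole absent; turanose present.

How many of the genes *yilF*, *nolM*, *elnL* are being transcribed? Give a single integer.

Indole is absent, so KepJ is active.
No repressor is bound and KepJ is active, so *haxJ* is transcribed.
So HaxJ is produced and active.
Co²⁺ is present, so GixY is active.
No repressor is bound and GixY is active, so *haxU* is transcribed.
So HaxU is produced and active.
With repressor HaxJ bound, *yilF* is not transcribed.
→ *yilF* is OFF.
Fumarate is present, so BexS is active.
With repressor BexS bound, *mibV* is not transcribed.
So MibV is not produced.
Fe²⁺ is absent, so KosA is active.
With repressor KosA bound, *nolM* is not transcribed.
→ *nolM* is OFF.
Turanose is present, so HaxX is inactive.
cAMP is absent, so OxaC is inactive.
Required activator HaxX is absent, so *elnL* is not transcribed.
→ *elnL* is OFF.
0 of the 3 genes are transcribed.

0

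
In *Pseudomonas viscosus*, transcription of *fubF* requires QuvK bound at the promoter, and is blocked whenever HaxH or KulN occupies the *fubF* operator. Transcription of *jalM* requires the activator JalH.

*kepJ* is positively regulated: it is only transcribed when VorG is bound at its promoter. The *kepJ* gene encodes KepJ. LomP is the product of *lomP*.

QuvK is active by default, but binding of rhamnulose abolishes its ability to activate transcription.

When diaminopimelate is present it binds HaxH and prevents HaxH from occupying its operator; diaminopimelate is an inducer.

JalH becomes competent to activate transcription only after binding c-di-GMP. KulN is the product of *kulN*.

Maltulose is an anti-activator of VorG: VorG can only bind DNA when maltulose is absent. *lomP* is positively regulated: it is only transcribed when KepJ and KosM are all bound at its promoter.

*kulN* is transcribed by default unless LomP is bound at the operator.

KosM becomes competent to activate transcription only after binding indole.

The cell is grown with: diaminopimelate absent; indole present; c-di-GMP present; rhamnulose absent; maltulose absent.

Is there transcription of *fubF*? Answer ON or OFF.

Diaminopimelate is absent, so HaxH is active.
Rhamnulose is absent, so QuvK is active.
Maltulose is absent, so VorG is active.
No repressor is bound and VorG is active, so *kepJ* is transcribed.
So KepJ is produced and active.
Indole is present, so KosM is active.
No repressor is bound and KepJ and KosM are active, so *lomP* is transcribed.
So LomP is produced and active.
With repressor LomP bound, *kulN* is not transcribed.
So KulN is not produced.
With repressor HaxH bound, *fubF* is not transcribed.

OFF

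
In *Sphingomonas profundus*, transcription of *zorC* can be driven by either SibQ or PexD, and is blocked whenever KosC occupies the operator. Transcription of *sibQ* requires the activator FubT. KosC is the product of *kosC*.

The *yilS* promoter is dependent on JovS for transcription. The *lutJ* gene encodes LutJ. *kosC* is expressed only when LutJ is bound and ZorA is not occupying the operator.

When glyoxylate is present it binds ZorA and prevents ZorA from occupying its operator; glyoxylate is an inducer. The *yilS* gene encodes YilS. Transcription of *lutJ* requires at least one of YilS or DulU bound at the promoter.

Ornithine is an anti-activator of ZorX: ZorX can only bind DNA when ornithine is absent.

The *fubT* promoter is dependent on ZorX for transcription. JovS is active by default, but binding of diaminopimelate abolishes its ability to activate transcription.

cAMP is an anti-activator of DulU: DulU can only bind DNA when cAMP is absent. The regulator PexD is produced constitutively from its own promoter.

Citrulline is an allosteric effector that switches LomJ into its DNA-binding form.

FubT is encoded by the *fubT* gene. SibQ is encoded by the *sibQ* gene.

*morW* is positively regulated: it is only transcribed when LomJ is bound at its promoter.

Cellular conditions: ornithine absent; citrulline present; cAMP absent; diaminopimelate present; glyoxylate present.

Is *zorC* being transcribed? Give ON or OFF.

Diaminopimelate is present, so JovS is inactive.
Required activator JovS is absent, so *yilS* is not transcribed.
So YilS is not produced.
cAMP is absent, so DulU is active.
Activator DulU is present, so *lutJ* is transcribed.
So LutJ is produced and active.
Glyoxylate is present, so ZorA is inactive.
No repressor is bound and LutJ is active, so *kosC* is transcribed.
So KosC is produced and active.
Ornithine is absent, so ZorX is active.
No repressor is bound and ZorX is active, so *fubT* is transcribed.
So FubT is produced and active.
No repressor is bound and FubT is active, so *sibQ* is transcribed.
So SibQ is produced and active.
PexD is produced constitutively and is active.
With repressor KosC bound, *zorC* is not transcribed.

OFF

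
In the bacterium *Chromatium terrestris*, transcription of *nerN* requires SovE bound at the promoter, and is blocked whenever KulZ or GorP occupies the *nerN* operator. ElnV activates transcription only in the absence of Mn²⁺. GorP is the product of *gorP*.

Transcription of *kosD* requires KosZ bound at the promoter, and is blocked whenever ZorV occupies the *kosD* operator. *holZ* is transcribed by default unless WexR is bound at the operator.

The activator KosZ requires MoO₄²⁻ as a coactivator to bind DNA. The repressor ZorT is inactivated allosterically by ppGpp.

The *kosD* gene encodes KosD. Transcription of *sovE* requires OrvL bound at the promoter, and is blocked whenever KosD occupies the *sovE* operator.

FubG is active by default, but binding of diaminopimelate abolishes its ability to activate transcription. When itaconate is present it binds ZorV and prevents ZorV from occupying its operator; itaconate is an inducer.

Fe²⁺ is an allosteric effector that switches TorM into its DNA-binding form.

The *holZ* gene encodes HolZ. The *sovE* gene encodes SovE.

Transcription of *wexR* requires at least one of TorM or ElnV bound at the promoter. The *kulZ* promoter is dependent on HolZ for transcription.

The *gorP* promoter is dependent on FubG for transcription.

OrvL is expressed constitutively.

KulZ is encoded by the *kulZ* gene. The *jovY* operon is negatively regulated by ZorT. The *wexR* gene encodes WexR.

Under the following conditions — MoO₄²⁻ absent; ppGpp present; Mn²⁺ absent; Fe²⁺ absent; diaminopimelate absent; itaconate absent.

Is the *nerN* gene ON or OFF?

OFF

MoO₄²⁻ is absent, so KosZ is inactive.
Itaconate is absent, so ZorV is active.
With repressor ZorV bound, *kosD* is not transcribed.
So KosD is not produced.
OrvL is produced constitutively and is active.
No repressor is bound and OrvL is active, so *sovE* is transcribed.
So SovE is produced and active.
Fe²⁺ is absent, so TorM is inactive.
Mn²⁺ is absent, so ElnV is active.
Activator ElnV is present, so *wexR* is transcribed.
So WexR is produced and active.
With repressor WexR bound, *holZ* is not transcribed.
So HolZ is not produced.
Required activator HolZ is absent, so *kulZ* is not transcribed.
So KulZ is not produced.
Diaminopimelate is absent, so FubG is active.
No repressor is bound and FubG is active, so *gorP* is transcribed.
So GorP is produced and active.
With repressor GorP bound, *nerN* is not transcribed.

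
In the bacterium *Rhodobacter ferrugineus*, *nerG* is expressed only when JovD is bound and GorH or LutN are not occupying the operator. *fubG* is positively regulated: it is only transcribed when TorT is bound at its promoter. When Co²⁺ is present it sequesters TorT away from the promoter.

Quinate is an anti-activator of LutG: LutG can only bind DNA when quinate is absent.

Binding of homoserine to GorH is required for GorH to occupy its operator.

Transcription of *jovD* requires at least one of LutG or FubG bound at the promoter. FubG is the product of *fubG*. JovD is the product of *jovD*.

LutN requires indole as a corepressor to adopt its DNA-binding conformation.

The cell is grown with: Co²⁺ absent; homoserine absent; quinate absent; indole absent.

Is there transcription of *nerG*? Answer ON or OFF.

ON

Homoserine is absent, so GorH is inactive.
Indole is absent, so LutN is inactive.
Quinate is absent, so LutG is active.
Co²⁺ is absent, so TorT is active.
No repressor is bound and TorT is active, so *fubG* is transcribed.
So FubG is produced and active.
Activator LutG is present, so *jovD* is transcribed.
So JovD is produced and active.
No repressor is bound and JovD is active, so *nerG* is transcribed.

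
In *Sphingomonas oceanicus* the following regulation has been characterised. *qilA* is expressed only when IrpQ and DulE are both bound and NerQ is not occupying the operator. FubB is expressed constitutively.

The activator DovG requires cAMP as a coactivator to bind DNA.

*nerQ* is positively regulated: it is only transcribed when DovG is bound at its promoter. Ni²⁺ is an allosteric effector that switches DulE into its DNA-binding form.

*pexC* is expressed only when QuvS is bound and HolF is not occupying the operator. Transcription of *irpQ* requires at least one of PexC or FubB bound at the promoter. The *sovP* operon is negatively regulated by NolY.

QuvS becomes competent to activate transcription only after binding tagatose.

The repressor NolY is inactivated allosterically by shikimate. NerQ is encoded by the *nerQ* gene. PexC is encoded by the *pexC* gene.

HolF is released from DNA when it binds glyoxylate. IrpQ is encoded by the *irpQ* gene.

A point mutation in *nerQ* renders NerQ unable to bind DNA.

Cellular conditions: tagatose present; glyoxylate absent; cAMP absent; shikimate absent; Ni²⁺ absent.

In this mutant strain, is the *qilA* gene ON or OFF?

OFF

Glyoxylate is absent, so HolF is active.
Tagatose is present, so QuvS is active.
With repressor HolF bound, *pexC* is not transcribed.
So PexC is not produced.
FubB is produced constitutively and is active.
Activator FubB is present, so *irpQ* is transcribed.
So IrpQ is produced and active.
NerQ is non-functional in this strain, so it has no effect.
Ni²⁺ is absent, so DulE is inactive.
Required activator DulE is absent, so *qilA* is not transcribed.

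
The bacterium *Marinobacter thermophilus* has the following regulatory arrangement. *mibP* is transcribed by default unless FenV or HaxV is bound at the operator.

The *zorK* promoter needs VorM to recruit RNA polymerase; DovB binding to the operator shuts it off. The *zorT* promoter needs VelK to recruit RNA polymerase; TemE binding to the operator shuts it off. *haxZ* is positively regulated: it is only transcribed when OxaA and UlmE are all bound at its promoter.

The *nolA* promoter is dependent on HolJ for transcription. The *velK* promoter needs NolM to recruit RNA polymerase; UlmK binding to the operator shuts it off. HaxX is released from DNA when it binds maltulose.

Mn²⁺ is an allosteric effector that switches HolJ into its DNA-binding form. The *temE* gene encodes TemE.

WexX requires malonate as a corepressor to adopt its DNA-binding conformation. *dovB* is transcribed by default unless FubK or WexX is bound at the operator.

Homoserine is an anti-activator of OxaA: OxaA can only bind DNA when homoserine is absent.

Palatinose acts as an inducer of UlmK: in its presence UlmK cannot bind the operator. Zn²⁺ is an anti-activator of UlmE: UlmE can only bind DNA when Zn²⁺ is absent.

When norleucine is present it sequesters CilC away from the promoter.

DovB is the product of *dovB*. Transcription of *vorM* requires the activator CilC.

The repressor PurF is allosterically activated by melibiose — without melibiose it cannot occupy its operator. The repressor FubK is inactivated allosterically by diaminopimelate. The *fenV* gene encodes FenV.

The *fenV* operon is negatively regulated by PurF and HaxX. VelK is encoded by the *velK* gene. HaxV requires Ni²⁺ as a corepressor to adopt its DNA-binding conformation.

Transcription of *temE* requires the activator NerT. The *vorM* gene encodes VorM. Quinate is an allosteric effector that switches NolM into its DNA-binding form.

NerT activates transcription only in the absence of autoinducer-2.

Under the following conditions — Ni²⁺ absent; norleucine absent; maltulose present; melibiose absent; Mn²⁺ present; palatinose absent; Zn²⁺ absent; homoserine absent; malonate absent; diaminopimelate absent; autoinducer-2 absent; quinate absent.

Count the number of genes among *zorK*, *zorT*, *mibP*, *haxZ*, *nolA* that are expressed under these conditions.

Diaminopimelate is absent, so FubK is active.
Malonate is absent, so WexX is inactive.
With repressor FubK bound, *dovB* is not transcribed.
So DovB is not produced.
Norleucine is absent, so CilC is active.
No repressor is bound and CilC is active, so *vorM* is transcribed.
So VorM is produced and active.
No repressor is bound and VorM is active, so *zorK* is transcribed.
→ *zorK* is ON.
Autoinducer-2 is absent, so NerT is active.
No repressor is bound and NerT is active, so *temE* is transcribed.
So TemE is produced and active.
Palatinose is absent, so UlmK is active.
Quinate is absent, so NolM is inactive.
With repressor UlmK bound, *velK* is not transcribed.
So VelK is not produced.
With repressor TemE bound, *zorT* is not transcribed.
→ *zorT* is OFF.
Melibiose is absent, so PurF is inactive.
Maltulose is present, so HaxX is inactive.
With no repressor bound, *fenV* is transcribed.
So FenV is produced and active.
Ni²⁺ is absent, so HaxV is inactive.
With repressor FenV bound, *mibP* is not transcribed.
→ *mibP* is OFF.
Homoserine is absent, so OxaA is active.
Zn²⁺ is absent, so UlmE is active.
No repressor is bound and OxaA and UlmE are active, so *haxZ* is transcribed.
→ *haxZ* is ON.
Mn²⁺ is present, so HolJ is active.
No repressor is bound and HolJ is active, so *nolA* is transcribed.
→ *nolA* is ON.
3 of the 5 genes are transcribed.

3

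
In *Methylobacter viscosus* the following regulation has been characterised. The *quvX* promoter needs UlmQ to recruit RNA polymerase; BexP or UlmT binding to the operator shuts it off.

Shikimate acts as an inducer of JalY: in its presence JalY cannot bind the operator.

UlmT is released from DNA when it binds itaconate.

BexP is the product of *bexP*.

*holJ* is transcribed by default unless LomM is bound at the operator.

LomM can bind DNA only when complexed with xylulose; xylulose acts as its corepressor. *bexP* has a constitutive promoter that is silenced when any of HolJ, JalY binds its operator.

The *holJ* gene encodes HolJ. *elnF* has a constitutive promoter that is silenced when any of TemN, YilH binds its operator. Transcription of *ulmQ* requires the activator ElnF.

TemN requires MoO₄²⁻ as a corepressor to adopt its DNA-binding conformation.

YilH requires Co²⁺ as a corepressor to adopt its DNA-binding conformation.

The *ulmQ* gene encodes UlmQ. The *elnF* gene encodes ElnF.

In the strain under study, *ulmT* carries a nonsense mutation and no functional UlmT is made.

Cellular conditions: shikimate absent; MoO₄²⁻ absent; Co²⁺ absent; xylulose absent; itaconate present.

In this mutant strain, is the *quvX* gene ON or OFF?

MoO₄²⁻ is absent, so TemN is inactive.
Co²⁺ is absent, so YilH is inactive.
With no repressor bound, *elnF* is transcribed.
So ElnF is produced and active.
No repressor is bound and ElnF is active, so *ulmQ* is transcribed.
So UlmQ is produced and active.
Xylulose is absent, so LomM is inactive.
With no repressor bound, *holJ* is transcribed.
So HolJ is produced and active.
Shikimate is absent, so JalY is active.
With repressor HolJ bound, *bexP* is not transcribed.
So BexP is not produced.
UlmT is non-functional in this strain, so it has no effect.
No repressor is bound and UlmQ is active, so *quvX* is transcribed.

ON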